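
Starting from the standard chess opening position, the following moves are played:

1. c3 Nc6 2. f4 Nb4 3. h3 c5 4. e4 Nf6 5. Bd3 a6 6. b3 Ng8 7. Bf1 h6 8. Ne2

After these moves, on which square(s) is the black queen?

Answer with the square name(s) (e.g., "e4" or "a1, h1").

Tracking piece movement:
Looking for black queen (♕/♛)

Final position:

  a b c d e f g h
  ─────────────────
8│♜ · ♝ ♛ ♚ ♝ ♞ ♜│8
7│· ♟ · ♟ ♟ ♟ ♟ ·│7
6│♟ · · · · · · ♟│6
5│· · ♟ · · · · ·│5
4│· ♞ · · ♙ ♙ · ·│4
3│· ♙ ♙ · · · · ♙│3
2│♙ · · ♙ ♘ · ♙ ·│2
1│♖ ♘ ♗ ♕ ♔ ♗ · ♖│1
  ─────────────────
  a b c d e f g h


d8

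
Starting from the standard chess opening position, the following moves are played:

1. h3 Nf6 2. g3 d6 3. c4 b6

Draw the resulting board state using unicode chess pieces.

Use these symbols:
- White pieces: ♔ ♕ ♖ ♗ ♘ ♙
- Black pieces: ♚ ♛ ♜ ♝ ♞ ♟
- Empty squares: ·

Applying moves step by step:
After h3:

♜ ♞ ♝ ♛ ♚ ♝ ♞ ♜
♟ ♟ ♟ ♟ ♟ ♟ ♟ ♟
· · · · · · · ·
· · · · · · · ·
· · · · · · · ·
· · · · · · · ♙
♙ ♙ ♙ ♙ ♙ ♙ ♙ ·
♖ ♘ ♗ ♕ ♔ ♗ ♘ ♖


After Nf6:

♜ ♞ ♝ ♛ ♚ ♝ · ♜
♟ ♟ ♟ ♟ ♟ ♟ ♟ ♟
· · · · · ♞ · ·
· · · · · · · ·
· · · · · · · ·
· · · · · · · ♙
♙ ♙ ♙ ♙ ♙ ♙ ♙ ·
♖ ♘ ♗ ♕ ♔ ♗ ♘ ♖


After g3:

♜ ♞ ♝ ♛ ♚ ♝ · ♜
♟ ♟ ♟ ♟ ♟ ♟ ♟ ♟
· · · · · ♞ · ·
· · · · · · · ·
· · · · · · · ·
· · · · · · ♙ ♙
♙ ♙ ♙ ♙ ♙ ♙ · ·
♖ ♘ ♗ ♕ ♔ ♗ ♘ ♖


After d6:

♜ ♞ ♝ ♛ ♚ ♝ · ♜
♟ ♟ ♟ · ♟ ♟ ♟ ♟
· · · ♟ · ♞ · ·
· · · · · · · ·
· · · · · · · ·
· · · · · · ♙ ♙
♙ ♙ ♙ ♙ ♙ ♙ · ·
♖ ♘ ♗ ♕ ♔ ♗ ♘ ♖


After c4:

♜ ♞ ♝ ♛ ♚ ♝ · ♜
♟ ♟ ♟ · ♟ ♟ ♟ ♟
· · · ♟ · ♞ · ·
· · · · · · · ·
· · ♙ · · · · ·
· · · · · · ♙ ♙
♙ ♙ · ♙ ♙ ♙ · ·
♖ ♘ ♗ ♕ ♔ ♗ ♘ ♖


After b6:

♜ ♞ ♝ ♛ ♚ ♝ · ♜
♟ · ♟ · ♟ ♟ ♟ ♟
· ♟ · ♟ · ♞ · ·
· · · · · · · ·
· · ♙ · · · · ·
· · · · · · ♙ ♙
♙ ♙ · ♙ ♙ ♙ · ·
♖ ♘ ♗ ♕ ♔ ♗ ♘ ♖



  a b c d e f g h
  ─────────────────
8│♜ ♞ ♝ ♛ ♚ ♝ · ♜│8
7│♟ · ♟ · ♟ ♟ ♟ ♟│7
6│· ♟ · ♟ · ♞ · ·│6
5│· · · · · · · ·│5
4│· · ♙ · · · · ·│4
3│· · · · · · ♙ ♙│3
2│♙ ♙ · ♙ ♙ ♙ · ·│2
1│♖ ♘ ♗ ♕ ♔ ♗ ♘ ♖│1
  ─────────────────
  a b c d e f g h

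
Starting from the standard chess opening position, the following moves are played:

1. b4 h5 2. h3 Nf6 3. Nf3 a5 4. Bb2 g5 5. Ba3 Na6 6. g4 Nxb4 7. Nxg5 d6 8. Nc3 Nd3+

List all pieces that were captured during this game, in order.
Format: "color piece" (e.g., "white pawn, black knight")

Tracking captures:
  Nxb4: captured white pawn
  Nxg5: captured black pawn

white pawn, black pawn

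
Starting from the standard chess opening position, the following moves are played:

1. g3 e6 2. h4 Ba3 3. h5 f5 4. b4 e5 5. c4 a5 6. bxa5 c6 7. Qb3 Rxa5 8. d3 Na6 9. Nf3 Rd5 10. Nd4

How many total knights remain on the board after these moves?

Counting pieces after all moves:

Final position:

  a b c d e f g h
  ─────────────────
8│· · ♝ ♛ ♚ · ♞ ♜│8
7│· ♟ · ♟ · · ♟ ♟│7
6│♞ · ♟ · · · · ·│6
5│· · · ♜ ♟ ♟ · ♙│5
4│· · ♙ ♘ · · · ·│4
3│♝ ♕ · ♙ · · ♙ ·│3
2│♙ · · · ♙ ♙ · ·│2
1│♖ ♘ ♗ · ♔ ♗ · ♖│1
  ─────────────────
  a b c d e f g h


4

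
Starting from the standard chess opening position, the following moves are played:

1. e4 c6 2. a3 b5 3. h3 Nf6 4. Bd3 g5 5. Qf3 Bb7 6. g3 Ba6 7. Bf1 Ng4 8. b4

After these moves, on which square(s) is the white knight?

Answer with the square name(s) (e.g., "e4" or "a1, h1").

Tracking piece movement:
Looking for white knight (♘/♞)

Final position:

  a b c d e f g h
  ─────────────────
8│♜ ♞ · ♛ ♚ ♝ · ♜│8
7│♟ · · ♟ ♟ ♟ · ♟│7
6│♝ · ♟ · · · · ·│6
5│· ♟ · · · · ♟ ·│5
4│· ♙ · · ♙ · ♞ ·│4
3│♙ · · · · ♕ ♙ ♙│3
2│· · ♙ ♙ · ♙ · ·│2
1│♖ ♘ ♗ · ♔ ♗ ♘ ♖│1
  ─────────────────
  a b c d e f g h


b1, g1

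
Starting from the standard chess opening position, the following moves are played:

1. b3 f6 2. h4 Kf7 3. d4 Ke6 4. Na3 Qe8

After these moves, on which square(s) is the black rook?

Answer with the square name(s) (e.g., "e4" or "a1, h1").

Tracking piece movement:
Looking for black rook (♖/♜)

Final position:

  a b c d e f g h
  ─────────────────
8│♜ ♞ ♝ · ♛ ♝ ♞ ♜│8
7│♟ ♟ ♟ ♟ ♟ · ♟ ♟│7
6│· · · · ♚ ♟ · ·│6
5│· · · · · · · ·│5
4│· · · ♙ · · · ♙│4
3│♘ ♙ · · · · · ·│3
2│♙ · ♙ · ♙ ♙ ♙ ·│2
1│♖ · ♗ ♕ ♔ ♗ ♘ ♖│1
  ─────────────────
  a b c d e f g h


a8, h8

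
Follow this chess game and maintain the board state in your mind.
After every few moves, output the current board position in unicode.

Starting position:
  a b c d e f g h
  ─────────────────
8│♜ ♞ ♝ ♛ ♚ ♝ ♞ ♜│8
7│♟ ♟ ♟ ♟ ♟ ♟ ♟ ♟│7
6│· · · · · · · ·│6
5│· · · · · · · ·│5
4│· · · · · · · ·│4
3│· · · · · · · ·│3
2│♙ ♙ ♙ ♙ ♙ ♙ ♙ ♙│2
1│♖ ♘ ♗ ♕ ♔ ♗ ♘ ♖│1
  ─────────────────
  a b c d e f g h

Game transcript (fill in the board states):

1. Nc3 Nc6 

  a b c d e f g h
  ─────────────────
8│♜ · ♝ ♛ ♚ ♝ ♞ ♜│8
7│♟ ♟ ♟ ♟ ♟ ♟ ♟ ♟│7
6│· · ♞ · · · · ·│6
5│· · · · · · · ·│5
4│· · · · · · · ·│4
3│· · ♘ · · · · ·│3
2│♙ ♙ ♙ ♙ ♙ ♙ ♙ ♙│2
1│♖ · ♗ ♕ ♔ ♗ ♘ ♖│1
  ─────────────────
  a b c d e f g h

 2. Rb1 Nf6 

  a b c d e f g h
  ─────────────────
8│♜ · ♝ ♛ ♚ ♝ · ♜│8
7│♟ ♟ ♟ ♟ ♟ ♟ ♟ ♟│7
6│· · ♞ · · ♞ · ·│6
5│· · · · · · · ·│5
4│· · · · · · · ·│4
3│· · ♘ · · · · ·│3
2│♙ ♙ ♙ ♙ ♙ ♙ ♙ ♙│2
1│· ♖ ♗ ♕ ♔ ♗ ♘ ♖│1
  ─────────────────
  a b c d e f g h

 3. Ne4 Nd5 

  a b c d e f g h
  ─────────────────
8│♜ · ♝ ♛ ♚ ♝ · ♜│8
7│♟ ♟ ♟ ♟ ♟ ♟ ♟ ♟│7
6│· · ♞ · · · · ·│6
5│· · · ♞ · · · ·│5
4│· · · · ♘ · · ·│4
3│· · · · · · · ·│3
2│♙ ♙ ♙ ♙ ♙ ♙ ♙ ♙│2
1│· ♖ ♗ ♕ ♔ ♗ ♘ ♖│1
  ─────────────────
  a b c d e f g h

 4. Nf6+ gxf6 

  a b c d e f g h
  ─────────────────
8│♜ · ♝ ♛ ♚ ♝ · ♜│8
7│♟ ♟ ♟ ♟ ♟ ♟ · ♟│7
6│· · ♞ · · ♟ · ·│6
5│· · · ♞ · · · ·│5
4│· · · · · · · ·│4
3│· · · · · · · ·│3
2│♙ ♙ ♙ ♙ ♙ ♙ ♙ ♙│2
1│· ♖ ♗ ♕ ♔ ♗ ♘ ♖│1
  ─────────────────
  a b c d e f g h

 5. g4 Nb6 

  a b c d e f g h
  ─────────────────
8│♜ · ♝ ♛ ♚ ♝ · ♜│8
7│♟ ♟ ♟ ♟ ♟ ♟ · ♟│7
6│· ♞ ♞ · · ♟ · ·│6
5│· · · · · · · ·│5
4│· · · · · · ♙ ·│4
3│· · · · · · · ·│3
2│♙ ♙ ♙ ♙ ♙ ♙ · ♙│2
1│· ♖ ♗ ♕ ♔ ♗ ♘ ♖│1
  ─────────────────
  a b c d e f g h



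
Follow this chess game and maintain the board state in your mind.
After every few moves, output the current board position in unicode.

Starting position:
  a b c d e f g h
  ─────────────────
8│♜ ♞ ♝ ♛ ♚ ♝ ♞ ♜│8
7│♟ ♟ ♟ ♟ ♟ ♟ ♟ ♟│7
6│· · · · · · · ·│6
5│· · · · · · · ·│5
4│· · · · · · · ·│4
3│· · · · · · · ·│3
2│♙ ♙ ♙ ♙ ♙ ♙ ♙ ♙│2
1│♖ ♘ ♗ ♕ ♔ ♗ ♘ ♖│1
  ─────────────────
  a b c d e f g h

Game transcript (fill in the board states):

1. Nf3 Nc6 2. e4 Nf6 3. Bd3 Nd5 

  a b c d e f g h
  ─────────────────
8│♜ · ♝ ♛ ♚ ♝ · ♜│8
7│♟ ♟ ♟ ♟ ♟ ♟ ♟ ♟│7
6│· · ♞ · · · · ·│6
5│· · · ♞ · · · ·│5
4│· · · · ♙ · · ·│4
3│· · · ♗ · ♘ · ·│3
2│♙ ♙ ♙ ♙ · ♙ ♙ ♙│2
1│♖ ♘ ♗ ♕ ♔ · · ♖│1
  ─────────────────
  a b c d e f g h

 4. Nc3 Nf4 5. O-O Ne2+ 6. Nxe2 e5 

  a b c d e f g h
  ─────────────────
8│♜ · ♝ ♛ ♚ ♝ · ♜│8
7│♟ ♟ ♟ ♟ · ♟ ♟ ♟│7
6│· · ♞ · · · · ·│6
5│· · · · ♟ · · ·│5
4│· · · · ♙ · · ·│4
3│· · · ♗ · ♘ · ·│3
2│♙ ♙ ♙ ♙ ♘ ♙ ♙ ♙│2
1│♖ · ♗ ♕ · ♖ ♔ ·│1
  ─────────────────
  a b c d e f g h

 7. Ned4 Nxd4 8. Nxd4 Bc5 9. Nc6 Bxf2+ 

  a b c d e f g h
  ─────────────────
8│♜ · ♝ ♛ ♚ · · ♜│8
7│♟ ♟ ♟ ♟ · ♟ ♟ ♟│7
6│· · ♘ · · · · ·│6
5│· · · · ♟ · · ·│5
4│· · · · ♙ · · ·│4
3│· · · ♗ · · · ·│3
2│♙ ♙ ♙ ♙ · ♝ ♙ ♙│2
1│♖ · ♗ ♕ · ♖ ♔ ·│1
  ─────────────────
  a b c d e f g h

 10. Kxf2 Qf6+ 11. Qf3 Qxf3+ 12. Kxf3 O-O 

  a b c d e f g h
  ─────────────────
8│♜ · ♝ · · ♜ ♚ ·│8
7│♟ ♟ ♟ ♟ · ♟ ♟ ♟│7
6│· · ♘ · · · · ·│6
5│· · · · ♟ · · ·│5
4│· · · · ♙ · · ·│4
3│· · · ♗ · ♔ · ·│3
2│♙ ♙ ♙ ♙ · · ♙ ♙│2
1│♖ · ♗ · · ♖ · ·│1
  ─────────────────
  a b c d e f g h

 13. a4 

  a b c d e f g h
  ─────────────────
8│♜ · ♝ · · ♜ ♚ ·│8
7│♟ ♟ ♟ ♟ · ♟ ♟ ♟│7
6│· · ♘ · · · · ·│6
5│· · · · ♟ · · ·│5
4│♙ · · · ♙ · · ·│4
3│· · · ♗ · ♔ · ·│3
2│· ♙ ♙ ♙ · · ♙ ♙│2
1│♖ · ♗ · · ♖ · ·│1
  ─────────────────
  a b c d e f g h


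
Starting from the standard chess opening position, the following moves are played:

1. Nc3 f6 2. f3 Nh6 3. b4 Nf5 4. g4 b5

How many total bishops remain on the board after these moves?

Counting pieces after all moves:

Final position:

  a b c d e f g h
  ─────────────────
8│♜ ♞ ♝ ♛ ♚ ♝ · ♜│8
7│♟ · ♟ ♟ ♟ · ♟ ♟│7
6│· · · · · ♟ · ·│6
5│· ♟ · · · ♞ · ·│5
4│· ♙ · · · · ♙ ·│4
3│· · ♘ · · ♙ · ·│3
2│♙ · ♙ ♙ ♙ · · ♙│2
1│♖ · ♗ ♕ ♔ ♗ ♘ ♖│1
  ─────────────────
  a b c d e f g h


4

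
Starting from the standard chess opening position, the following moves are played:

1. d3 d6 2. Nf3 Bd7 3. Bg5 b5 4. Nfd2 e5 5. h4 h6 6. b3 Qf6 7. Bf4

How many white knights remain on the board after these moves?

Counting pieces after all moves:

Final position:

  a b c d e f g h
  ─────────────────
8│♜ ♞ · · ♚ ♝ ♞ ♜│8
7│♟ · ♟ ♝ · ♟ ♟ ·│7
6│· · · ♟ · ♛ · ♟│6
5│· ♟ · · ♟ · · ·│5
4│· · · · · ♗ · ♙│4
3│· ♙ · ♙ · · · ·│3
2│♙ · ♙ ♘ ♙ ♙ ♙ ·│2
1│♖ ♘ · ♕ ♔ ♗ · ♖│1
  ─────────────────
  a b c d e f g h


2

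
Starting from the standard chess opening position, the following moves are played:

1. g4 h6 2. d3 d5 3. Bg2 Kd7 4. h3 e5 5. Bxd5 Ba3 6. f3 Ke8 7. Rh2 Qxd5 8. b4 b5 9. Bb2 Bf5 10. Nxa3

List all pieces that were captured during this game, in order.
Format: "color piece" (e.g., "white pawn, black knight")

Tracking captures:
  Bxd5: captured black pawn
  Qxd5: captured white bishop
  Nxa3: captured black bishop

black pawn, white bishop, black bishop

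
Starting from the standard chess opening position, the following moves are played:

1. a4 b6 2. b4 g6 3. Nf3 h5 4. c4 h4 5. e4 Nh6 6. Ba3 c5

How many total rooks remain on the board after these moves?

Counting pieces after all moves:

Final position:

  a b c d e f g h
  ─────────────────
8│♜ ♞ ♝ ♛ ♚ ♝ · ♜│8
7│♟ · · ♟ ♟ ♟ · ·│7
6│· ♟ · · · · ♟ ♞│6
5│· · ♟ · · · · ·│5
4│♙ ♙ ♙ · ♙ · · ♟│4
3│♗ · · · · ♘ · ·│3
2│· · · ♙ · ♙ ♙ ♙│2
1│♖ ♘ · ♕ ♔ ♗ · ♖│1
  ─────────────────
  a b c d e f g h


4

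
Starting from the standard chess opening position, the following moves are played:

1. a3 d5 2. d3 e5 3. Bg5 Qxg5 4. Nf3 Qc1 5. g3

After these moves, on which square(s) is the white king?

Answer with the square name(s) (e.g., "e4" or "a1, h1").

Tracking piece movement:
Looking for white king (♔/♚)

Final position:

  a b c d e f g h
  ─────────────────
8│♜ ♞ ♝ · ♚ ♝ ♞ ♜│8
7│♟ ♟ ♟ · · ♟ ♟ ♟│7
6│· · · · · · · ·│6
5│· · · ♟ ♟ · · ·│5
4│· · · · · · · ·│4
3│♙ · · ♙ · ♘ ♙ ·│3
2│· ♙ ♙ · ♙ ♙ · ♙│2
1│♖ ♘ ♛ ♕ ♔ ♗ · ♖│1
  ─────────────────
  a b c d e f g h


e1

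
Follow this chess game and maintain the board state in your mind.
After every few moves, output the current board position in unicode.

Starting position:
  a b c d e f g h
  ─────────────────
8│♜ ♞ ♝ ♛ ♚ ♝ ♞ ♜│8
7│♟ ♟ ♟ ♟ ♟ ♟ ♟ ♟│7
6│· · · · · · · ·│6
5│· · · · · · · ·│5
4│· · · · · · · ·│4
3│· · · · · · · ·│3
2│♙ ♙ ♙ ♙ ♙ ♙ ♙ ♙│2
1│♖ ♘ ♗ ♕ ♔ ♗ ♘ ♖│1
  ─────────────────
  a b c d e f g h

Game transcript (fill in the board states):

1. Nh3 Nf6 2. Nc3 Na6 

  a b c d e f g h
  ─────────────────
8│♜ · ♝ ♛ ♚ ♝ · ♜│8
7│♟ ♟ ♟ ♟ ♟ ♟ ♟ ♟│7
6│♞ · · · · ♞ · ·│6
5│· · · · · · · ·│5
4│· · · · · · · ·│4
3│· · ♘ · · · · ♘│3
2│♙ ♙ ♙ ♙ ♙ ♙ ♙ ♙│2
1│♖ · ♗ ♕ ♔ ♗ · ♖│1
  ─────────────────
  a b c d e f g h

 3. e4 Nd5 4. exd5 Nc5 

  a b c d e f g h
  ─────────────────
8│♜ · ♝ ♛ ♚ ♝ · ♜│8
7│♟ ♟ ♟ ♟ ♟ ♟ ♟ ♟│7
6│· · · · · · · ·│6
5│· · ♞ ♙ · · · ·│5
4│· · · · · · · ·│4
3│· · ♘ · · · · ♘│3
2│♙ ♙ ♙ ♙ · ♙ ♙ ♙│2
1│♖ · ♗ ♕ ♔ ♗ · ♖│1
  ─────────────────
  a b c d e f g h

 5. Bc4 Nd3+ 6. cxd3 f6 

  a b c d e f g h
  ─────────────────
8│♜ · ♝ ♛ ♚ ♝ · ♜│8
7│♟ ♟ ♟ ♟ ♟ · ♟ ♟│7
6│· · · · · ♟ · ·│6
5│· · · ♙ · · · ·│5
4│· · ♗ · · · · ·│4
3│· · ♘ ♙ · · · ♘│3
2│♙ ♙ · ♙ · ♙ ♙ ♙│2
1│♖ · ♗ ♕ ♔ · · ♖│1
  ─────────────────
  a b c d e f g h

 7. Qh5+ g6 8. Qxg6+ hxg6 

  a b c d e f g h
  ─────────────────
8│♜ · ♝ ♛ ♚ ♝ · ♜│8
7│♟ ♟ ♟ ♟ ♟ · · ·│7
6│· · · · · ♟ ♟ ·│6
5│· · · ♙ · · · ·│5
4│· · ♗ · · · · ·│4
3│· · ♘ ♙ · · · ♘│3
2│♙ ♙ · ♙ · ♙ ♙ ♙│2
1│♖ · ♗ · ♔ · · ♖│1
  ─────────────────
  a b c d e f g h



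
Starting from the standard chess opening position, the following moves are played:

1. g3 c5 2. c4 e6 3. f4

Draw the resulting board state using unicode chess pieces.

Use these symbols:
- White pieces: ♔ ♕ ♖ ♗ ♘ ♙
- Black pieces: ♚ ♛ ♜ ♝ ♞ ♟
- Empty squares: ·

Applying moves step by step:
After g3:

♜ ♞ ♝ ♛ ♚ ♝ ♞ ♜
♟ ♟ ♟ ♟ ♟ ♟ ♟ ♟
· · · · · · · ·
· · · · · · · ·
· · · · · · · ·
· · · · · · ♙ ·
♙ ♙ ♙ ♙ ♙ ♙ · ♙
♖ ♘ ♗ ♕ ♔ ♗ ♘ ♖


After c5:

♜ ♞ ♝ ♛ ♚ ♝ ♞ ♜
♟ ♟ · ♟ ♟ ♟ ♟ ♟
· · · · · · · ·
· · ♟ · · · · ·
· · · · · · · ·
· · · · · · ♙ ·
♙ ♙ ♙ ♙ ♙ ♙ · ♙
♖ ♘ ♗ ♕ ♔ ♗ ♘ ♖


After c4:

♜ ♞ ♝ ♛ ♚ ♝ ♞ ♜
♟ ♟ · ♟ ♟ ♟ ♟ ♟
· · · · · · · ·
· · ♟ · · · · ·
· · ♙ · · · · ·
· · · · · · ♙ ·
♙ ♙ · ♙ ♙ ♙ · ♙
♖ ♘ ♗ ♕ ♔ ♗ ♘ ♖


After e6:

♜ ♞ ♝ ♛ ♚ ♝ ♞ ♜
♟ ♟ · ♟ · ♟ ♟ ♟
· · · · ♟ · · ·
· · ♟ · · · · ·
· · ♙ · · · · ·
· · · · · · ♙ ·
♙ ♙ · ♙ ♙ ♙ · ♙
♖ ♘ ♗ ♕ ♔ ♗ ♘ ♖


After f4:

♜ ♞ ♝ ♛ ♚ ♝ ♞ ♜
♟ ♟ · ♟ · ♟ ♟ ♟
· · · · ♟ · · ·
· · ♟ · · · · ·
· · ♙ · · ♙ · ·
· · · · · · ♙ ·
♙ ♙ · ♙ ♙ · · ♙
♖ ♘ ♗ ♕ ♔ ♗ ♘ ♖



  a b c d e f g h
  ─────────────────
8│♜ ♞ ♝ ♛ ♚ ♝ ♞ ♜│8
7│♟ ♟ · ♟ · ♟ ♟ ♟│7
6│· · · · ♟ · · ·│6
5│· · ♟ · · · · ·│5
4│· · ♙ · · ♙ · ·│4
3│· · · · · · ♙ ·│3
2│♙ ♙ · ♙ ♙ · · ♙│2
1│♖ ♘ ♗ ♕ ♔ ♗ ♘ ♖│1
  ─────────────────
  a b c d e f g h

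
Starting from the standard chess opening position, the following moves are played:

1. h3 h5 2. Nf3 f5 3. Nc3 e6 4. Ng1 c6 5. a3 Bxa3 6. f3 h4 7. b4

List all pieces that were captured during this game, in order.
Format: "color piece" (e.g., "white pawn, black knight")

Tracking captures:
  Bxa3: captured white pawn

white pawn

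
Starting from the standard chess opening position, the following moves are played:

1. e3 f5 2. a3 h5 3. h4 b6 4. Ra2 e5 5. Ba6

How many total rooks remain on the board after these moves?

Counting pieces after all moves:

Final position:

  a b c d e f g h
  ─────────────────
8│♜ ♞ ♝ ♛ ♚ ♝ ♞ ♜│8
7│♟ · ♟ ♟ · · ♟ ·│7
6│♗ ♟ · · · · · ·│6
5│· · · · ♟ ♟ · ♟│5
4│· · · · · · · ♙│4
3│♙ · · · ♙ · · ·│3
2│♖ ♙ ♙ ♙ · ♙ ♙ ·│2
1│· ♘ ♗ ♕ ♔ · ♘ ♖│1
  ─────────────────
  a b c d e f g h


4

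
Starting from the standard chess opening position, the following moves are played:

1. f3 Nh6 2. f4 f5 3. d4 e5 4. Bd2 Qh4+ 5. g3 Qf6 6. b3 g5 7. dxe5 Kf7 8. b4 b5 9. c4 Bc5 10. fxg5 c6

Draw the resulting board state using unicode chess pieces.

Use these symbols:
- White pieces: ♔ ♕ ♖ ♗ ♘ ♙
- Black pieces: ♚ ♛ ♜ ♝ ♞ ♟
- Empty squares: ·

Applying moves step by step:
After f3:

♜ ♞ ♝ ♛ ♚ ♝ ♞ ♜
♟ ♟ ♟ ♟ ♟ ♟ ♟ ♟
· · · · · · · ·
· · · · · · · ·
· · · · · · · ·
· · · · · ♙ · ·
♙ ♙ ♙ ♙ ♙ · ♙ ♙
♖ ♘ ♗ ♕ ♔ ♗ ♘ ♖


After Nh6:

♜ ♞ ♝ ♛ ♚ ♝ · ♜
♟ ♟ ♟ ♟ ♟ ♟ ♟ ♟
· · · · · · · ♞
· · · · · · · ·
· · · · · · · ·
· · · · · ♙ · ·
♙ ♙ ♙ ♙ ♙ · ♙ ♙
♖ ♘ ♗ ♕ ♔ ♗ ♘ ♖


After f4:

♜ ♞ ♝ ♛ ♚ ♝ · ♜
♟ ♟ ♟ ♟ ♟ ♟ ♟ ♟
· · · · · · · ♞
· · · · · · · ·
· · · · · ♙ · ·
· · · · · · · ·
♙ ♙ ♙ ♙ ♙ · ♙ ♙
♖ ♘ ♗ ♕ ♔ ♗ ♘ ♖


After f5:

♜ ♞ ♝ ♛ ♚ ♝ · ♜
♟ ♟ ♟ ♟ ♟ · ♟ ♟
· · · · · · · ♞
· · · · · ♟ · ·
· · · · · ♙ · ·
· · · · · · · ·
♙ ♙ ♙ ♙ ♙ · ♙ ♙
♖ ♘ ♗ ♕ ♔ ♗ ♘ ♖


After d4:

♜ ♞ ♝ ♛ ♚ ♝ · ♜
♟ ♟ ♟ ♟ ♟ · ♟ ♟
· · · · · · · ♞
· · · · · ♟ · ·
· · · ♙ · ♙ · ·
· · · · · · · ·
♙ ♙ ♙ · ♙ · ♙ ♙
♖ ♘ ♗ ♕ ♔ ♗ ♘ ♖


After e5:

♜ ♞ ♝ ♛ ♚ ♝ · ♜
♟ ♟ ♟ ♟ · · ♟ ♟
· · · · · · · ♞
· · · · ♟ ♟ · ·
· · · ♙ · ♙ · ·
· · · · · · · ·
♙ ♙ ♙ · ♙ · ♙ ♙
♖ ♘ ♗ ♕ ♔ ♗ ♘ ♖


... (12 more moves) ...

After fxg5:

♜ ♞ ♝ · · · · ♜
♟ · ♟ ♟ · ♚ · ♟
· · · · · ♛ · ♞
· ♟ ♝ · ♙ ♟ ♙ ·
· ♙ ♙ · · · · ·
· · · · · · ♙ ·
♙ · · ♗ ♙ · · ♙
♖ ♘ · ♕ ♔ ♗ ♘ ♖


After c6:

♜ ♞ ♝ · · · · ♜
♟ · · ♟ · ♚ · ♟
· · ♟ · · ♛ · ♞
· ♟ ♝ · ♙ ♟ ♙ ·
· ♙ ♙ · · · · ·
· · · · · · ♙ ·
♙ · · ♗ ♙ · · ♙
♖ ♘ · ♕ ♔ ♗ ♘ ♖



  a b c d e f g h
  ─────────────────
8│♜ ♞ ♝ · · · · ♜│8
7│♟ · · ♟ · ♚ · ♟│7
6│· · ♟ · · ♛ · ♞│6
5│· ♟ ♝ · ♙ ♟ ♙ ·│5
4│· ♙ ♙ · · · · ·│4
3│· · · · · · ♙ ·│3
2│♙ · · ♗ ♙ · · ♙│2
1│♖ ♘ · ♕ ♔ ♗ ♘ ♖│1
  ─────────────────
  a b c d e f g h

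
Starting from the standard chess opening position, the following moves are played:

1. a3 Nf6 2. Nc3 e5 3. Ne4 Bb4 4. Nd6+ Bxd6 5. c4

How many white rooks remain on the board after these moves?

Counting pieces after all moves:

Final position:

  a b c d e f g h
  ─────────────────
8│♜ ♞ ♝ ♛ ♚ · · ♜│8
7│♟ ♟ ♟ ♟ · ♟ ♟ ♟│7
6│· · · ♝ · ♞ · ·│6
5│· · · · ♟ · · ·│5
4│· · ♙ · · · · ·│4
3│♙ · · · · · · ·│3
2│· ♙ · ♙ ♙ ♙ ♙ ♙│2
1│♖ · ♗ ♕ ♔ ♗ ♘ ♖│1
  ─────────────────
  a b c d e f g h


2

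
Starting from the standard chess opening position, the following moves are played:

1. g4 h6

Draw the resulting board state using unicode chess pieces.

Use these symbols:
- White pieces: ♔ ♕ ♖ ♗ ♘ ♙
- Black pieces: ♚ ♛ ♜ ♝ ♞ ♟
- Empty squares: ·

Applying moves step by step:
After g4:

♜ ♞ ♝ ♛ ♚ ♝ ♞ ♜
♟ ♟ ♟ ♟ ♟ ♟ ♟ ♟
· · · · · · · ·
· · · · · · · ·
· · · · · · ♙ ·
· · · · · · · ·
♙ ♙ ♙ ♙ ♙ ♙ · ♙
♖ ♘ ♗ ♕ ♔ ♗ ♘ ♖


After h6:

♜ ♞ ♝ ♛ ♚ ♝ ♞ ♜
♟ ♟ ♟ ♟ ♟ ♟ ♟ ·
· · · · · · · ♟
· · · · · · · ·
· · · · · · ♙ ·
· · · · · · · ·
♙ ♙ ♙ ♙ ♙ ♙ · ♙
♖ ♘ ♗ ♕ ♔ ♗ ♘ ♖



  a b c d e f g h
  ─────────────────
8│♜ ♞ ♝ ♛ ♚ ♝ ♞ ♜│8
7│♟ ♟ ♟ ♟ ♟ ♟ ♟ ·│7
6│· · · · · · · ♟│6
5│· · · · · · · ·│5
4│· · · · · · ♙ ·│4
3│· · · · · · · ·│3
2│♙ ♙ ♙ ♙ ♙ ♙ · ♙│2
1│♖ ♘ ♗ ♕ ♔ ♗ ♘ ♖│1
  ─────────────────
  a b c d e f g h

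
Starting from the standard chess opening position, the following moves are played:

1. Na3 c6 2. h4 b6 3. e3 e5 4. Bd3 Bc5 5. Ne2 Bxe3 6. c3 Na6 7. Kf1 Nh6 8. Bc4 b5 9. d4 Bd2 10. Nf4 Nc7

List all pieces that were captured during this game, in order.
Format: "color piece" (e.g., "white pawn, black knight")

Tracking captures:
  Bxe3: captured white pawn

white pawn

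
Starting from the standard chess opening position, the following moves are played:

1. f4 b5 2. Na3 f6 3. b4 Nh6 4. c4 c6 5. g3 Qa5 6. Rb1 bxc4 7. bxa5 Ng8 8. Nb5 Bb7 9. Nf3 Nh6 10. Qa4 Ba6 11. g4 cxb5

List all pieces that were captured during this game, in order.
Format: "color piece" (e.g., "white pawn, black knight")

Tracking captures:
  bxc4: captured white pawn
  bxa5: captured black queen
  cxb5: captured white knight

white pawn, black queen, white knight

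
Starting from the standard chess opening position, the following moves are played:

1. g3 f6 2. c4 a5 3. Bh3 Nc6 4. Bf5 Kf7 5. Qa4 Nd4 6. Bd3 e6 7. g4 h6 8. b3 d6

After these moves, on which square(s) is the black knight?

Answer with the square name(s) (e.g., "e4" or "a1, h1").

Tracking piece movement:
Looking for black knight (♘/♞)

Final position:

  a b c d e f g h
  ─────────────────
8│♜ · ♝ ♛ · ♝ ♞ ♜│8
7│· ♟ ♟ · · ♚ ♟ ·│7
6│· · · ♟ ♟ ♟ · ♟│6
5│♟ · · · · · · ·│5
4│♕ · ♙ ♞ · · ♙ ·│4
3│· ♙ · ♗ · · · ·│3
2│♙ · · ♙ ♙ ♙ · ♙│2
1│♖ ♘ ♗ · ♔ · ♘ ♖│1
  ─────────────────
  a b c d e f g h


d4, g8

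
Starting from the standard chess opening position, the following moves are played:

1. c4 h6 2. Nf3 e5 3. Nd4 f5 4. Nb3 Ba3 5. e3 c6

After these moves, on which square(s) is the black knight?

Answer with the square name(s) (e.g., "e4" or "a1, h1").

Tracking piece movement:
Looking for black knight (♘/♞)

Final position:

  a b c d e f g h
  ─────────────────
8│♜ ♞ ♝ ♛ ♚ · ♞ ♜│8
7│♟ ♟ · ♟ · · ♟ ·│7
6│· · ♟ · · · · ♟│6
5│· · · · ♟ ♟ · ·│5
4│· · ♙ · · · · ·│4
3│♝ ♘ · · ♙ · · ·│3
2│♙ ♙ · ♙ · ♙ ♙ ♙│2
1│♖ ♘ ♗ ♕ ♔ ♗ · ♖│1
  ─────────────────
  a b c d e f g h


b8, g8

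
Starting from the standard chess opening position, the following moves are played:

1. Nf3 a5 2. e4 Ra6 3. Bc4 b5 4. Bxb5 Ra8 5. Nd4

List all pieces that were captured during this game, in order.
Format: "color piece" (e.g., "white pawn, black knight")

Tracking captures:
  Bxb5: captured black pawn

black pawn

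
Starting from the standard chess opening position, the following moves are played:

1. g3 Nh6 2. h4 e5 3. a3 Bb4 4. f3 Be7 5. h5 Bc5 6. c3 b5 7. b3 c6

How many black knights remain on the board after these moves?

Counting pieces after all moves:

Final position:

  a b c d e f g h
  ─────────────────
8│♜ ♞ ♝ ♛ ♚ · · ♜│8
7│♟ · · ♟ · ♟ ♟ ♟│7
6│· · ♟ · · · · ♞│6
5│· ♟ ♝ · ♟ · · ♙│5
4│· · · · · · · ·│4
3│♙ ♙ ♙ · · ♙ ♙ ·│3
2│· · · ♙ ♙ · · ·│2
1│♖ ♘ ♗ ♕ ♔ ♗ ♘ ♖│1
  ─────────────────
  a b c d e f g h


2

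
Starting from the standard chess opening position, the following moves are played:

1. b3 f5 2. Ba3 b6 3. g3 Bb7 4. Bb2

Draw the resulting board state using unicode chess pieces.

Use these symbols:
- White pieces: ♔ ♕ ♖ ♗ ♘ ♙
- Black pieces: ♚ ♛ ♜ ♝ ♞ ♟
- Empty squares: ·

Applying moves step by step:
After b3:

♜ ♞ ♝ ♛ ♚ ♝ ♞ ♜
♟ ♟ ♟ ♟ ♟ ♟ ♟ ♟
· · · · · · · ·
· · · · · · · ·
· · · · · · · ·
· ♙ · · · · · ·
♙ · ♙ ♙ ♙ ♙ ♙ ♙
♖ ♘ ♗ ♕ ♔ ♗ ♘ ♖


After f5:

♜ ♞ ♝ ♛ ♚ ♝ ♞ ♜
♟ ♟ ♟ ♟ ♟ · ♟ ♟
· · · · · · · ·
· · · · · ♟ · ·
· · · · · · · ·
· ♙ · · · · · ·
♙ · ♙ ♙ ♙ ♙ ♙ ♙
♖ ♘ ♗ ♕ ♔ ♗ ♘ ♖


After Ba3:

♜ ♞ ♝ ♛ ♚ ♝ ♞ ♜
♟ ♟ ♟ ♟ ♟ · ♟ ♟
· · · · · · · ·
· · · · · ♟ · ·
· · · · · · · ·
♗ ♙ · · · · · ·
♙ · ♙ ♙ ♙ ♙ ♙ ♙
♖ ♘ · ♕ ♔ ♗ ♘ ♖


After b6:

♜ ♞ ♝ ♛ ♚ ♝ ♞ ♜
♟ · ♟ ♟ ♟ · ♟ ♟
· ♟ · · · · · ·
· · · · · ♟ · ·
· · · · · · · ·
♗ ♙ · · · · · ·
♙ · ♙ ♙ ♙ ♙ ♙ ♙
♖ ♘ · ♕ ♔ ♗ ♘ ♖


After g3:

♜ ♞ ♝ ♛ ♚ ♝ ♞ ♜
♟ · ♟ ♟ ♟ · ♟ ♟
· ♟ · · · · · ·
· · · · · ♟ · ·
· · · · · · · ·
♗ ♙ · · · · ♙ ·
♙ · ♙ ♙ ♙ ♙ · ♙
♖ ♘ · ♕ ♔ ♗ ♘ ♖


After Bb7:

♜ ♞ · ♛ ♚ ♝ ♞ ♜
♟ ♝ ♟ ♟ ♟ · ♟ ♟
· ♟ · · · · · ·
· · · · · ♟ · ·
· · · · · · · ·
♗ ♙ · · · · ♙ ·
♙ · ♙ ♙ ♙ ♙ · ♙
♖ ♘ · ♕ ♔ ♗ ♘ ♖


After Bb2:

♜ ♞ · ♛ ♚ ♝ ♞ ♜
♟ ♝ ♟ ♟ ♟ · ♟ ♟
· ♟ · · · · · ·
· · · · · ♟ · ·
· · · · · · · ·
· ♙ · · · · ♙ ·
♙ ♗ ♙ ♙ ♙ ♙ · ♙
♖ ♘ · ♕ ♔ ♗ ♘ ♖



  a b c d e f g h
  ─────────────────
8│♜ ♞ · ♛ ♚ ♝ ♞ ♜│8
7│♟ ♝ ♟ ♟ ♟ · ♟ ♟│7
6│· ♟ · · · · · ·│6
5│· · · · · ♟ · ·│5
4│· · · · · · · ·│4
3│· ♙ · · · · ♙ ·│3
2│♙ ♗ ♙ ♙ ♙ ♙ · ♙│2
1│♖ ♘ · ♕ ♔ ♗ ♘ ♖│1
  ─────────────────
  a b c d e f g h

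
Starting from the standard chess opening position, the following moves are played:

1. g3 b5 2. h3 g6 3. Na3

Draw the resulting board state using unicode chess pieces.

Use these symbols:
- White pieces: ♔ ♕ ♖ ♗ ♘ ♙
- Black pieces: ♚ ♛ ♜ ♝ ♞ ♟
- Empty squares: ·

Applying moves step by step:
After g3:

♜ ♞ ♝ ♛ ♚ ♝ ♞ ♜
♟ ♟ ♟ ♟ ♟ ♟ ♟ ♟
· · · · · · · ·
· · · · · · · ·
· · · · · · · ·
· · · · · · ♙ ·
♙ ♙ ♙ ♙ ♙ ♙ · ♙
♖ ♘ ♗ ♕ ♔ ♗ ♘ ♖


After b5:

♜ ♞ ♝ ♛ ♚ ♝ ♞ ♜
♟ · ♟ ♟ ♟ ♟ ♟ ♟
· · · · · · · ·
· ♟ · · · · · ·
· · · · · · · ·
· · · · · · ♙ ·
♙ ♙ ♙ ♙ ♙ ♙ · ♙
♖ ♘ ♗ ♕ ♔ ♗ ♘ ♖


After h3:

♜ ♞ ♝ ♛ ♚ ♝ ♞ ♜
♟ · ♟ ♟ ♟ ♟ ♟ ♟
· · · · · · · ·
· ♟ · · · · · ·
· · · · · · · ·
· · · · · · ♙ ♙
♙ ♙ ♙ ♙ ♙ ♙ · ·
♖ ♘ ♗ ♕ ♔ ♗ ♘ ♖


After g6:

♜ ♞ ♝ ♛ ♚ ♝ ♞ ♜
♟ · ♟ ♟ ♟ ♟ · ♟
· · · · · · ♟ ·
· ♟ · · · · · ·
· · · · · · · ·
· · · · · · ♙ ♙
♙ ♙ ♙ ♙ ♙ ♙ · ·
♖ ♘ ♗ ♕ ♔ ♗ ♘ ♖


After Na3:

♜ ♞ ♝ ♛ ♚ ♝ ♞ ♜
♟ · ♟ ♟ ♟ ♟ · ♟
· · · · · · ♟ ·
· ♟ · · · · · ·
· · · · · · · ·
♘ · · · · · ♙ ♙
♙ ♙ ♙ ♙ ♙ ♙ · ·
♖ · ♗ ♕ ♔ ♗ ♘ ♖



  a b c d e f g h
  ─────────────────
8│♜ ♞ ♝ ♛ ♚ ♝ ♞ ♜│8
7│♟ · ♟ ♟ ♟ ♟ · ♟│7
6│· · · · · · ♟ ·│6
5│· ♟ · · · · · ·│5
4│· · · · · · · ·│4
3│♘ · · · · · ♙ ♙│3
2│♙ ♙ ♙ ♙ ♙ ♙ · ·│2
1│♖ · ♗ ♕ ♔ ♗ ♘ ♖│1
  ─────────────────
  a b c d e f g h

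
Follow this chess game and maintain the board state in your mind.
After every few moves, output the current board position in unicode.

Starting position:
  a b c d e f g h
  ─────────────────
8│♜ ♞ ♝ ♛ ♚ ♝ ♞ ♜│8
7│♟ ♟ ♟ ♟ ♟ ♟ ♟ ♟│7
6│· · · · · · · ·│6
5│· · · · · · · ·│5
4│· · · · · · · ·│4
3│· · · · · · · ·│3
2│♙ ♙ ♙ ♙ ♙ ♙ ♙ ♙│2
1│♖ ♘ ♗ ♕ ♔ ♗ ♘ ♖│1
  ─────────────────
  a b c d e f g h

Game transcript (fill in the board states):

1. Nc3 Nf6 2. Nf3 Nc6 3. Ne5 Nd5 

  a b c d e f g h
  ─────────────────
8│♜ · ♝ ♛ ♚ ♝ · ♜│8
7│♟ ♟ ♟ ♟ ♟ ♟ ♟ ♟│7
6│· · ♞ · · · · ·│6
5│· · · ♞ ♘ · · ·│5
4│· · · · · · · ·│4
3│· · ♘ · · · · ·│3
2│♙ ♙ ♙ ♙ ♙ ♙ ♙ ♙│2
1│♖ · ♗ ♕ ♔ ♗ · ♖│1
  ─────────────────
  a b c d e f g h

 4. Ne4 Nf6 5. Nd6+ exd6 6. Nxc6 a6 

  a b c d e f g h
  ─────────────────
8│♜ · ♝ ♛ ♚ ♝ · ♜│8
7│· ♟ ♟ ♟ · ♟ ♟ ♟│7
6│♟ · ♘ ♟ · ♞ · ·│6
5│· · · · · · · ·│5
4│· · · · · · · ·│4
3│· · · · · · · ·│3
2│♙ ♙ ♙ ♙ ♙ ♙ ♙ ♙│2
1│♖ · ♗ ♕ ♔ ♗ · ♖│1
  ─────────────────
  a b c d e f g h

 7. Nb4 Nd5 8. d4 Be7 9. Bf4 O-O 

  a b c d e f g h
  ─────────────────
8│♜ · ♝ ♛ · ♜ ♚ ·│8
7│· ♟ ♟ ♟ ♝ ♟ ♟ ♟│7
6│♟ · · ♟ · · · ·│6
5│· · · ♞ · · · ·│5
4│· ♘ · ♙ · ♗ · ·│4
3│· · · · · · · ·│3
2│♙ ♙ ♙ · ♙ ♙ ♙ ♙│2
1│♖ · · ♕ ♔ ♗ · ♖│1
  ─────────────────
  a b c d e f g h

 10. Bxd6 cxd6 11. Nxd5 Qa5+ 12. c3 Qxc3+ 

  a b c d e f g h
  ─────────────────
8│♜ · ♝ · · ♜ ♚ ·│8
7│· ♟ · ♟ ♝ ♟ ♟ ♟│7
6│♟ · · ♟ · · · ·│6
5│· · · ♘ · · · ·│5
4│· · · ♙ · · · ·│4
3│· · ♛ · · · · ·│3
2│♙ ♙ · · ♙ ♙ ♙ ♙│2
1│♖ · · ♕ ♔ ♗ · ♖│1
  ─────────────────
  a b c d e f g h

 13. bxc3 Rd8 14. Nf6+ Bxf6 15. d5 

  a b c d e f g h
  ─────────────────
8│♜ · ♝ ♜ · · ♚ ·│8
7│· ♟ · ♟ · ♟ ♟ ♟│7
6│♟ · · ♟ · ♝ · ·│6
5│· · · ♙ · · · ·│5
4│· · · · · · · ·│4
3│· · ♙ · · · · ·│3
2│♙ · · · ♙ ♙ ♙ ♙│2
1│♖ · · ♕ ♔ ♗ · ♖│1
  ─────────────────
  a b c d e f g h


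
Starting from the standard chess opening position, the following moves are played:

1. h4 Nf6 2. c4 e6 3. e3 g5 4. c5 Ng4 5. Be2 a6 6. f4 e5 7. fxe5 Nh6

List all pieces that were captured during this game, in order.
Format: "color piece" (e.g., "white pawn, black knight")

Tracking captures:
  fxe5: captured black pawn

black pawn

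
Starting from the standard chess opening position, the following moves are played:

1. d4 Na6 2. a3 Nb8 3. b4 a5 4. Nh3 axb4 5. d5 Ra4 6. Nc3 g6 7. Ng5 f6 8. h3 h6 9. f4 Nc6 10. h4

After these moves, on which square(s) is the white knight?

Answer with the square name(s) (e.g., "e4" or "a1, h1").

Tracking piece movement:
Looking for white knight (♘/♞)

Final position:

  a b c d e f g h
  ─────────────────
8│· · ♝ ♛ ♚ ♝ ♞ ♜│8
7│· ♟ ♟ ♟ ♟ · · ·│7
6│· · ♞ · · ♟ ♟ ♟│6
5│· · · ♙ · · ♘ ·│5
4│♜ ♟ · · · ♙ · ♙│4
3│♙ · ♘ · · · · ·│3
2│· · ♙ · ♙ · ♙ ·│2
1│♖ · ♗ ♕ ♔ ♗ · ♖│1
  ─────────────────
  a b c d e f g h


c3, g5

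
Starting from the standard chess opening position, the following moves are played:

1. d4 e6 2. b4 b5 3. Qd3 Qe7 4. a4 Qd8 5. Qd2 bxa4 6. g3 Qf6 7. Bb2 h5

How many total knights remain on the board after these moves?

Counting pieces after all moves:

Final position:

  a b c d e f g h
  ─────────────────
8│♜ ♞ ♝ · ♚ ♝ ♞ ♜│8
7│♟ · ♟ ♟ · ♟ ♟ ·│7
6│· · · · ♟ ♛ · ·│6
5│· · · · · · · ♟│5
4│♟ ♙ · ♙ · · · ·│4
3│· · · · · · ♙ ·│3
2│· ♗ ♙ ♕ ♙ ♙ · ♙│2
1│♖ ♘ · · ♔ ♗ ♘ ♖│1
  ─────────────────
  a b c d e f g h


4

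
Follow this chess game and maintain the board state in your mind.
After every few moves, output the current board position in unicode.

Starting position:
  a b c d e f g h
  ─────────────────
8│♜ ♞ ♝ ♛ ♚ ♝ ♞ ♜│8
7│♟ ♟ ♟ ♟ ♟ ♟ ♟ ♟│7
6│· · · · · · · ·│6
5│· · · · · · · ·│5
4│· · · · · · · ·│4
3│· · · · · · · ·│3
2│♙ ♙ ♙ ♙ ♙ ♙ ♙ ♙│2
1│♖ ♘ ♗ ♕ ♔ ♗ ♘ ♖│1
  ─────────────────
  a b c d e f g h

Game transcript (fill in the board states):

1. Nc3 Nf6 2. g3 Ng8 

  a b c d e f g h
  ─────────────────
8│♜ ♞ ♝ ♛ ♚ ♝ ♞ ♜│8
7│♟ ♟ ♟ ♟ ♟ ♟ ♟ ♟│7
6│· · · · · · · ·│6
5│· · · · · · · ·│5
4│· · · · · · · ·│4
3│· · ♘ · · · ♙ ·│3
2│♙ ♙ ♙ ♙ ♙ ♙ · ♙│2
1│♖ · ♗ ♕ ♔ ♗ ♘ ♖│1
  ─────────────────
  a b c d e f g h

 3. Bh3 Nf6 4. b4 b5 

  a b c d e f g h
  ─────────────────
8│♜ ♞ ♝ ♛ ♚ ♝ · ♜│8
7│♟ · ♟ ♟ ♟ ♟ ♟ ♟│7
6│· · · · · ♞ · ·│6
5│· ♟ · · · · · ·│5
4│· ♙ · · · · · ·│4
3│· · ♘ · · · ♙ ♗│3
2│♙ · ♙ ♙ ♙ ♙ · ♙│2
1│♖ · ♗ ♕ ♔ · ♘ ♖│1
  ─────────────────
  a b c d e f g h

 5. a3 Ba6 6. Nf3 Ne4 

  a b c d e f g h
  ─────────────────
8│♜ ♞ · ♛ ♚ ♝ · ♜│8
7│♟ · ♟ ♟ ♟ ♟ ♟ ♟│7
6│♝ · · · · · · ·│6
5│· ♟ · · · · · ·│5
4│· ♙ · · ♞ · · ·│4
3│♙ · ♘ · · ♘ ♙ ♗│3
2│· · ♙ ♙ ♙ ♙ · ♙│2
1│♖ · ♗ ♕ ♔ · · ♖│1
  ─────────────────
  a b c d e f g h

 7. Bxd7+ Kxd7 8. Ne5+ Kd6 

  a b c d e f g h
  ─────────────────
8│♜ ♞ · ♛ · ♝ · ♜│8
7│♟ · ♟ · ♟ ♟ ♟ ♟│7
6│♝ · · ♚ · · · ·│6
5│· ♟ · · ♘ · · ·│5
4│· ♙ · · ♞ · · ·│4
3│♙ · ♘ · · · ♙ ·│3
2│· · ♙ ♙ ♙ ♙ · ♙│2
1│♖ · ♗ ♕ ♔ · · ♖│1
  ─────────────────
  a b c d e f g h



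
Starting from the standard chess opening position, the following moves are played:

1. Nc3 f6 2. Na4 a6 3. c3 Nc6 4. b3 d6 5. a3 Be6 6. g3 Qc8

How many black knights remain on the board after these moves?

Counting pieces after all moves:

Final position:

  a b c d e f g h
  ─────────────────
8│♜ · ♛ · ♚ ♝ ♞ ♜│8
7│· ♟ ♟ · ♟ · ♟ ♟│7
6│♟ · ♞ ♟ ♝ ♟ · ·│6
5│· · · · · · · ·│5
4│♘ · · · · · · ·│4
3│♙ ♙ ♙ · · · ♙ ·│3
2│· · · ♙ ♙ ♙ · ♙│2
1│♖ · ♗ ♕ ♔ ♗ ♘ ♖│1
  ─────────────────
  a b c d e f g h


2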